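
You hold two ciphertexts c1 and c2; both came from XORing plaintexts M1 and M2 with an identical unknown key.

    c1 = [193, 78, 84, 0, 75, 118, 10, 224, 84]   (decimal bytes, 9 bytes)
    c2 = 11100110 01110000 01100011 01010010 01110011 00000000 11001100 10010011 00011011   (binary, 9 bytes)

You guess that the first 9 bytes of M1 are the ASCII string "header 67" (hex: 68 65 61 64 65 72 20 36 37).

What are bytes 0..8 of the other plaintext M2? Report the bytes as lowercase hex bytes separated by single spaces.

First, c1 ⊕ c2 = (M1 ⊕ K) ⊕ (M2 ⊕ K) = M1 ⊕ M2, so the key drops out. Then M2 = (M1 ⊕ M2) ⊕ M1 over the first 9 bytes.
byte 0: (c1 XOR e6) XOR 68 = 27 XOR 68 = 4f
byte 1: (4e XOR 70) XOR 65 = 3e XOR 65 = 5b
byte 2: (54 XOR 63) XOR 61 = 37 XOR 61 = 56
byte 3: (00 XOR 52) XOR 64 = 52 XOR 64 = 36
byte 4: (4b XOR 73) XOR 65 = 38 XOR 65 = 5d
byte 5: (76 XOR 00) XOR 72 = 76 XOR 72 = 04
byte 6: (0a XOR cc) XOR 20 = c6 XOR 20 = e6
byte 7: (e0 XOR 93) XOR 36 = 73 XOR 36 = 45
byte 8: (54 XOR 1b) XOR 37 = 4f XOR 37 = 78

4f 5b 56 36 5d 04 e6 45 78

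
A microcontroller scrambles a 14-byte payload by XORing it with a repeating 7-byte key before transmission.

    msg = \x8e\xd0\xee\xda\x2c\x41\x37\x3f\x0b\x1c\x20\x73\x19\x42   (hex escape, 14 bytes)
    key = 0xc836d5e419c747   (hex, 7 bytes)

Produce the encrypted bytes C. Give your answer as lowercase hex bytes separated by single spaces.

The 7-byte key repeats, so the effective keystream is c8 36 d5 e4 19 c7 47 c8 36 d5 e4 19 c7 47.
byte 0: 8e ^ c8 = 46
byte 1: d0 ^ 36 = e6
byte 2: ee ^ d5 = 3b
byte 3: da ^ e4 = 3e
byte 4: 2c ^ 19 = 35
byte 5: 41 ^ c7 = 86
byte 6: 37 ^ 47 = 70
byte 7: 3f ^ c8 = f7
byte 8: 0b ^ 36 = 3d
byte 9: 1c ^ d5 = c9
byte 10: 20 ^ e4 = c4
byte 11: 73 ^ 19 = 6a
byte 12: 19 ^ c7 = de
byte 13: 42 ^ 47 = 05

46 e6 3b 3e 35 86 70 f7 3d c9 c4 6a de 05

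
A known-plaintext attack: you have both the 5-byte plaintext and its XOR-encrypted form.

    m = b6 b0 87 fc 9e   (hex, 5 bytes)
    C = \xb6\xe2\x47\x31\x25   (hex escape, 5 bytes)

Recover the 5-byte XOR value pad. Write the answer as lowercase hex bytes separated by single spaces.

00 52 c0 cd bb

Since C = m ⊕ pad, XORing both sides with m gives pad = m ⊕ C.
byte 0: 10110110 ^ 10110110 = 00000000
byte 1: 10110000 ^ 11100010 = 01010010
byte 2: 10000111 ^ 01000111 = 11000000
byte 3: 11111100 ^ 00110001 = 11001101
byte 4: 10011110 ^ 00100101 = 10111011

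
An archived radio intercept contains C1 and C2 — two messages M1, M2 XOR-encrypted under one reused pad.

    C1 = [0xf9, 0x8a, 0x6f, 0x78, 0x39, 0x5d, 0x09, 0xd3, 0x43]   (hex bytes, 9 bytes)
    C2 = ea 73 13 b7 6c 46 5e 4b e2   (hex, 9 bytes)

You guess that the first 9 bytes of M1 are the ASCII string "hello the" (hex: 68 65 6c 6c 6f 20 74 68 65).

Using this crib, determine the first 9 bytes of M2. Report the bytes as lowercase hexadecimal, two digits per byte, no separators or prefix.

7b9c10a33a3b23f0c4

First, C1 ⊕ C2 = (M1 ⊕ K) ⊕ (M2 ⊕ K) = M1 ⊕ M2, so the key drops out. Then M2 = (M1 ⊕ M2) ⊕ M1 over the first 9 bytes.
byte 0: (f9 ^ ea) ^ 68 = 13 ^ 68 = 7b
byte 1: (8a ^ 73) ^ 65 = f9 ^ 65 = 9c
byte 2: (6f ^ 13) ^ 6c = 7c ^ 6c = 10
byte 3: (78 ^ b7) ^ 6c = cf ^ 6c = a3
byte 4: (39 ^ 6c) ^ 6f = 55 ^ 6f = 3a
byte 5: (5d ^ 46) ^ 20 = 1b ^ 20 = 3b
byte 6: (09 ^ 5e) ^ 74 = 57 ^ 74 = 23
byte 7: (d3 ^ 4b) ^ 68 = 98 ^ 68 = f0
byte 8: (43 ^ e2) ^ 65 = a1 ^ 65 = c4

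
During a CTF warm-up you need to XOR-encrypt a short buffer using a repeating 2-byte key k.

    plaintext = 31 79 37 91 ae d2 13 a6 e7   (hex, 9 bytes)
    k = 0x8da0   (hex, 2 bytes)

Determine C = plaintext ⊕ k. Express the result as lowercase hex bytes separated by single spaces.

The 2-byte key repeats, so the effective keystream is 8d a0 8d a0 8d a0 8d a0 8d.
byte 0: 31 XOR 8d = bc
byte 1: 79 XOR a0 = d9
byte 2: 37 XOR 8d = ba
byte 3: 91 XOR a0 = 31
byte 4: ae XOR 8d = 23
byte 5: d2 XOR a0 = 72
byte 6: 13 XOR 8d = 9e
byte 7: a6 XOR a0 = 06
byte 8: e7 XOR 8d = 6a

bc d9 ba 31 23 72 9e 06 6a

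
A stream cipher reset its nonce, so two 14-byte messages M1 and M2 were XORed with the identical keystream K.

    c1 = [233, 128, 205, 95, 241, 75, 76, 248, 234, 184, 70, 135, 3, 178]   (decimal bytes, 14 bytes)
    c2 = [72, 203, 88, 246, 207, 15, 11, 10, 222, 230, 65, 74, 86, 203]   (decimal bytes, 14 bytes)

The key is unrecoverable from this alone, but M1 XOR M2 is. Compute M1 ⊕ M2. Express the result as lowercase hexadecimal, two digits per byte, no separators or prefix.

a14b95a93e4447f2345e07cd5579

c1 ⊕ c2 = (M1 ⊕ K) ⊕ (M2 ⊕ K) = M1 ⊕ M2 — the shared key cancels under XOR.
byte 0: e9 ^ 48 = a1
byte 1: 80 ^ cb = 4b
byte 2: cd ^ 58 = 95
byte 3: 5f ^ f6 = a9
byte 4: f1 ^ cf = 3e
byte 5: 4b ^ 0f = 44
byte 6: 4c ^ 0b = 47
byte 7: f8 ^ 0a = f2
byte 8: ea ^ de = 34
byte 9: b8 ^ e6 = 5e
byte 10: 46 ^ 41 = 07
byte 11: 87 ^ 4a = cd
byte 12: 03 ^ 56 = 55
byte 13: b2 ^ cb = 79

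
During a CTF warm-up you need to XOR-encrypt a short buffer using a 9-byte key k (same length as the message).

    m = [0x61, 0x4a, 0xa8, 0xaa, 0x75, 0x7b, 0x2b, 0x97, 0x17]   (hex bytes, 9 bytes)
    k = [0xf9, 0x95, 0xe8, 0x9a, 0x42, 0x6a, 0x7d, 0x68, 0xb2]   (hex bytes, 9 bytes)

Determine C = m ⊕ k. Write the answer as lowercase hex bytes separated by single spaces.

byte 0: 61 xor f9 = 98
byte 1: 4a xor 95 = df
byte 2: a8 xor e8 = 40
byte 3: aa xor 9a = 30
byte 4: 75 xor 42 = 37
byte 5: 7b xor 6a = 11
byte 6: 2b xor 7d = 56
byte 7: 97 xor 68 = ff
byte 8: 17 xor b2 = a5

98 df 40 30 37 11 56 ff a5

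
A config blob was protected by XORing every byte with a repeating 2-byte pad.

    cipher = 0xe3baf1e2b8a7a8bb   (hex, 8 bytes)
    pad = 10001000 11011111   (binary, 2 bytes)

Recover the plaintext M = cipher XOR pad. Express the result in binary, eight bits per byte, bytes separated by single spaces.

The 2-byte key repeats, so the effective keystream is 88 df 88 df 88 df 88 df.
byte 0: e3 xor 88 = 6b
byte 1: ba xor df = 65
byte 2: f1 xor 88 = 79
byte 3: e2 xor df = 3d
byte 4: b8 xor 88 = 30
byte 5: a7 xor df = 78
byte 6: a8 xor 88 = 20
byte 7: bb xor df = 64

01101011 01100101 01111001 00111101 00110000 01111000 00100000 01100100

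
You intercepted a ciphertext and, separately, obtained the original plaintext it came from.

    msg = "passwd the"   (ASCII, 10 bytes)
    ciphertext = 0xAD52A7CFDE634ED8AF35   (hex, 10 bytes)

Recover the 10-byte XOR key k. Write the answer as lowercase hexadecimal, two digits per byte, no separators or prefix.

Since ciphertext = msg ⊕ k, XORing both sides with msg gives k = msg ⊕ ciphertext.
byte 0: 70 XOR ad = dd
byte 1: 61 XOR 52 = 33
byte 2: 73 XOR a7 = d4
byte 3: 73 XOR cf = bc
byte 4: 77 XOR de = a9
byte 5: 64 XOR 63 = 07
byte 6: 20 XOR 4e = 6e
byte 7: 74 XOR d8 = ac
byte 8: 68 XOR af = c7
byte 9: 65 XOR 35 = 50

dd33d4bca9076eacc750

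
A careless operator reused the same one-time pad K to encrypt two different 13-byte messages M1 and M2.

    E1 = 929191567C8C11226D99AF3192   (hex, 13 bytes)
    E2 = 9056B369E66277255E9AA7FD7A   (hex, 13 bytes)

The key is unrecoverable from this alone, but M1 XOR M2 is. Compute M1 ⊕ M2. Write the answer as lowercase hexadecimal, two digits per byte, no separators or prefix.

E1 ⊕ E2 = (M1 ⊕ K) ⊕ (M2 ⊕ K) = M1 ⊕ M2 — the shared key cancels under XOR.
byte 0: 146 XOR 144 =   2
byte 1: 145 XOR  86 = 199
byte 2: 145 XOR 179 =  34
byte 3:  86 XOR 105 =  63
byte 4: 124 XOR 230 = 154
byte 5: 140 XOR  98 = 238
byte 6:  17 XOR 119 = 102
byte 7:  34 XOR  37 =   7
byte 8: 109 XOR  94 =  51
byte 9: 153 XOR 154 =   3
byte 10: 175 XOR 167 =   8
byte 11:  49 XOR 253 = 204
byte 12: 146 XOR 122 = 232

02c7223f9aee6607330308cce8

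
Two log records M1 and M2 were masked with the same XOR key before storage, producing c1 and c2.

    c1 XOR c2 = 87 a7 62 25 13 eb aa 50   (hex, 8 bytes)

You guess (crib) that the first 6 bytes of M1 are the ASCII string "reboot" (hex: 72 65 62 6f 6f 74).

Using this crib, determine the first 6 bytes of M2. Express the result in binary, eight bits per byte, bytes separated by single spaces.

Since c1 ⊕ c2 = M1 ⊕ M2, XORing with the guessed M1 bytes yields the corresponding M2 bytes: M2 = (c1 ⊕ c2) ⊕ M1.
135 xor 114 = 245
167 xor 101 = 194
 98 xor  98 =   0
 37 xor 111 =  74
 19 xor 111 = 124
235 xor 116 = 159

11110101 11000010 00000000 01001010 01111100 10011111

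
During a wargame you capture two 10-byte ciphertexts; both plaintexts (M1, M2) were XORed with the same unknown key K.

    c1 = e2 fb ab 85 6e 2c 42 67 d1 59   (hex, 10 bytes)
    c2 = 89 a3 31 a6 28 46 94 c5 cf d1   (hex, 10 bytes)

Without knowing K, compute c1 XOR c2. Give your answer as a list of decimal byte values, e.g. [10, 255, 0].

c1 ⊕ c2 = (M1 ⊕ K) ⊕ (M2 ⊕ K) = M1 ⊕ M2 — the shared key cancels under XOR.
byte 0: 11100010 ⊕ 10001001 = 01101011
byte 1: 11111011 ⊕ 10100011 = 01011000
byte 2: 10101011 ⊕ 00110001 = 10011010
byte 3: 10000101 ⊕ 10100110 = 00100011
byte 4: 01101110 ⊕ 00101000 = 01000110
byte 5: 00101100 ⊕ 01000110 = 01101010
byte 6: 01000010 ⊕ 10010100 = 11010110
byte 7: 01100111 ⊕ 11000101 = 10100010
byte 8: 11010001 ⊕ 11001111 = 00011110
byte 9: 01011001 ⊕ 11010001 = 10001000

[107, 88, 154, 35, 70, 106, 214, 162, 30, 136]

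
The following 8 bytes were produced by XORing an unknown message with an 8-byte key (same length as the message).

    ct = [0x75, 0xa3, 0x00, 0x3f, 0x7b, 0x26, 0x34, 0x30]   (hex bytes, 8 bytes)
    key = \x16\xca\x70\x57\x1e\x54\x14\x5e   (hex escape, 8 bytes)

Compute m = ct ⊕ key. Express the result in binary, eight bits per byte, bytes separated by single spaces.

01100011 01101001 01110000 01101000 01100101 01110010 00100000 01101110

XOR is its own inverse, so applying the key byte-wise gives the result directly.
01110101 ⊕ 00010110 = 01100011
10100011 ⊕ 11001010 = 01101001
00000000 ⊕ 01110000 = 01110000
00111111 ⊕ 01010111 = 01101000
01111011 ⊕ 00011110 = 01100101
00100110 ⊕ 01010100 = 01110010
00110100 ⊕ 00010100 = 00100000
00110000 ⊕ 01011110 = 01101110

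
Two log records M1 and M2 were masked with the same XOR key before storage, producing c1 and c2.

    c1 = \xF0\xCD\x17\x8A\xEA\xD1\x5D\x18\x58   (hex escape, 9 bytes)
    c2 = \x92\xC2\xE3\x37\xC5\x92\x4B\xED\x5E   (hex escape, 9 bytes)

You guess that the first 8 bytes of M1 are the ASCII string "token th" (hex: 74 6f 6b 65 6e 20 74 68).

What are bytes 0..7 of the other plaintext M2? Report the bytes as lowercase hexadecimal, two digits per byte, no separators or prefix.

First, c1 ⊕ c2 = (M1 ⊕ K) ⊕ (M2 ⊕ K) = M1 ⊕ M2, so the key drops out. Then M2 = (M1 ⊕ M2) ⊕ M1 over the first 8 bytes.
byte 0: (f0 ^ 92) ^ 74 = 62 ^ 74 = 16
byte 1: (cd ^ c2) ^ 6f = 0f ^ 6f = 60
byte 2: (17 ^ e3) ^ 6b = f4 ^ 6b = 9f
byte 3: (8a ^ 37) ^ 65 = bd ^ 65 = d8
byte 4: (ea ^ c5) ^ 6e = 2f ^ 6e = 41
byte 5: (d1 ^ 92) ^ 20 = 43 ^ 20 = 63
byte 6: (5d ^ 4b) ^ 74 = 16 ^ 74 = 62
byte 7: (18 ^ ed) ^ 68 = f5 ^ 68 = 9d

16609fd84163629d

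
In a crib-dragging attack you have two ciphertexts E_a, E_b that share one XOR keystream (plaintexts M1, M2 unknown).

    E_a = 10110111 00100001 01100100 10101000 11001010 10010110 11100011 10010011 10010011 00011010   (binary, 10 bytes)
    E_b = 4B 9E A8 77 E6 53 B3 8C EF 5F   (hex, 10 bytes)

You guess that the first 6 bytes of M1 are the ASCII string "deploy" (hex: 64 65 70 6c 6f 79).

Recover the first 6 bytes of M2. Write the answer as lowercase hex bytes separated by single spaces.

98 da bc b3 43 bc

First, E_a ⊕ E_b = (M1 ⊕ K) ⊕ (M2 ⊕ K) = M1 ⊕ M2, so the key drops out. Then M2 = (M1 ⊕ M2) ⊕ M1 over the first 6 bytes.
byte 0: (b7 ^ 4b) ^ 64 = fc ^ 64 = 98
byte 1: (21 ^ 9e) ^ 65 = bf ^ 65 = da
byte 2: (64 ^ a8) ^ 70 = cc ^ 70 = bc
byte 3: (a8 ^ 77) ^ 6c = df ^ 6c = b3
byte 4: (ca ^ e6) ^ 6f = 2c ^ 6f = 43
byte 5: (96 ^ 53) ^ 79 = c5 ^ 79 = bc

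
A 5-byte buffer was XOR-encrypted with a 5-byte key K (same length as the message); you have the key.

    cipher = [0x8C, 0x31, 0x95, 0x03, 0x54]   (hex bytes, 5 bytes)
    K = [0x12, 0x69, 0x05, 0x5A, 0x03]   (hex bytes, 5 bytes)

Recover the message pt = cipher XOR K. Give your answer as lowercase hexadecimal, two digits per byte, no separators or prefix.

9e58905957

XOR is its own inverse, so applying the key byte-wise gives the result directly.
byte 0: 8c XOR 12 = 9e
byte 1: 31 XOR 69 = 58
byte 2: 95 XOR 05 = 90
byte 3: 03 XOR 5a = 59
byte 4: 54 XOR 03 = 57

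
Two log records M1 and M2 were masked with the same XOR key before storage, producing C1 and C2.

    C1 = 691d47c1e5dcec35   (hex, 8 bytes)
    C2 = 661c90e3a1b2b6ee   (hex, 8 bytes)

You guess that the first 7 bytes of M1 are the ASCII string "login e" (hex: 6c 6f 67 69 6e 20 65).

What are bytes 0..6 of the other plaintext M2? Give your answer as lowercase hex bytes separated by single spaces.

63 6e b0 4b 2a 4e 3f

First, C1 ⊕ C2 = (M1 ⊕ K) ⊕ (M2 ⊕ K) = M1 ⊕ M2, so the key drops out. Then M2 = (M1 ⊕ M2) ⊕ M1 over the first 7 bytes.
byte 0: (69 ^ 66) ^ 6c = 0f ^ 6c = 63
byte 1: (1d ^ 1c) ^ 6f = 01 ^ 6f = 6e
byte 2: (47 ^ 90) ^ 67 = d7 ^ 67 = b0
byte 3: (c1 ^ e3) ^ 69 = 22 ^ 69 = 4b
byte 4: (e5 ^ a1) ^ 6e = 44 ^ 6e = 2a
byte 5: (dc ^ b2) ^ 20 = 6e ^ 20 = 4e
byte 6: (ec ^ b6) ^ 65 = 5a ^ 65 = 3f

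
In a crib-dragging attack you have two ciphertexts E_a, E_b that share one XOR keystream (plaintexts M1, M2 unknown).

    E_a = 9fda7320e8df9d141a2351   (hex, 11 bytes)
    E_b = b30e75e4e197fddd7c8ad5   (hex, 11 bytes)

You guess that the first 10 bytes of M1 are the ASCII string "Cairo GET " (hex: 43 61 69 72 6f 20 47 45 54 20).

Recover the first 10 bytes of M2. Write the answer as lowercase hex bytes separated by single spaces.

First, E_a ⊕ E_b = (M1 ⊕ K) ⊕ (M2 ⊕ K) = M1 ⊕ M2, so the key drops out. Then M2 = (M1 ⊕ M2) ⊕ M1 over the first 10 bytes.
byte 0: (9f ^ b3) ^ 43 = 2c ^ 43 = 6f
byte 1: (da ^ 0e) ^ 61 = d4 ^ 61 = b5
byte 2: (73 ^ 75) ^ 69 = 06 ^ 69 = 6f
byte 3: (20 ^ e4) ^ 72 = c4 ^ 72 = b6
byte 4: (e8 ^ e1) ^ 6f = 09 ^ 6f = 66
byte 5: (df ^ 97) ^ 20 = 48 ^ 20 = 68
byte 6: (9d ^ fd) ^ 47 = 60 ^ 47 = 27
byte 7: (14 ^ dd) ^ 45 = c9 ^ 45 = 8c
byte 8: (1a ^ 7c) ^ 54 = 66 ^ 54 = 32
byte 9: (23 ^ 8a) ^ 20 = a9 ^ 20 = 89

6f b5 6f b6 66 68 27 8c 32 89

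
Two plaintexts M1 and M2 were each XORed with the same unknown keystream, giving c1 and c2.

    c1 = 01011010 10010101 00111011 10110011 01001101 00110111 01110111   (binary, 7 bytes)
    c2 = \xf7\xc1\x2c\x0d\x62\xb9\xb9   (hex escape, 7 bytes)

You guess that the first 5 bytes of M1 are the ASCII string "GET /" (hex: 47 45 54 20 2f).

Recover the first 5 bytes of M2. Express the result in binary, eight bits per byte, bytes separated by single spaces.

First, c1 ⊕ c2 = (M1 ⊕ K) ⊕ (M2 ⊕ K) = M1 ⊕ M2, so the key drops out. Then M2 = (M1 ⊕ M2) ⊕ M1 over the first 5 bytes.
byte 0: (5a XOR f7) XOR 47 = ad XOR 47 = ea
byte 1: (95 XOR c1) XOR 45 = 54 XOR 45 = 11
byte 2: (3b XOR 2c) XOR 54 = 17 XOR 54 = 43
byte 3: (b3 XOR 0d) XOR 20 = be XOR 20 = 9e
byte 4: (4d XOR 62) XOR 2f = 2f XOR 2f = 00

11101010 00010001 01000011 10011110 00000000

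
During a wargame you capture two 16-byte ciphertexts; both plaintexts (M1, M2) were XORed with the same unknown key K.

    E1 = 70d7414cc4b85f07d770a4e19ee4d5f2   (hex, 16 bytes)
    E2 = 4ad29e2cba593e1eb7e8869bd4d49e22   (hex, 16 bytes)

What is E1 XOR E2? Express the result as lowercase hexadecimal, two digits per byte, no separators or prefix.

3a05df607ee161196098227a4a304bd0

E1 ⊕ E2 = (M1 ⊕ K) ⊕ (M2 ⊕ K) = M1 ⊕ M2 — the shared key cancels under XOR.
70 xor 4a = 3a
d7 xor d2 = 05
41 xor 9e = df
4c xor 2c = 60
c4 xor ba = 7e
b8 xor 59 = e1
5f xor 3e = 61
07 xor 1e = 19
d7 xor b7 = 60
70 xor e8 = 98
a4 xor 86 = 22
e1 xor 9b = 7a
9e xor d4 = 4a
e4 xor d4 = 30
d5 xor 9e = 4b
f2 xor 22 = d0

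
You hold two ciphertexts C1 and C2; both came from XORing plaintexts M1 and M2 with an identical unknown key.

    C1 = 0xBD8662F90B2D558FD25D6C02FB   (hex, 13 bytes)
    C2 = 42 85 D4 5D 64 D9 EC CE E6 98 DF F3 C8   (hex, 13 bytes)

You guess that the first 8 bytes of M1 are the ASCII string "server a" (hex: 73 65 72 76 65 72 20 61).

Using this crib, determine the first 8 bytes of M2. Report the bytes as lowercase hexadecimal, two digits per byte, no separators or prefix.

8c66c4d20a869920

First, C1 ⊕ C2 = (M1 ⊕ K) ⊕ (M2 ⊕ K) = M1 ⊕ M2, so the key drops out. Then M2 = (M1 ⊕ M2) ⊕ M1 over the first 8 bytes.
byte 0: (bd xor 42) xor 73 = ff xor 73 = 8c
byte 1: (86 xor 85) xor 65 = 03 xor 65 = 66
byte 2: (62 xor d4) xor 72 = b6 xor 72 = c4
byte 3: (f9 xor 5d) xor 76 = a4 xor 76 = d2
byte 4: (0b xor 64) xor 65 = 6f xor 65 = 0a
byte 5: (2d xor d9) xor 72 = f4 xor 72 = 86
byte 6: (55 xor ec) xor 20 = b9 xor 20 = 99
byte 7: (8f xor ce) xor 61 = 41 xor 61 = 20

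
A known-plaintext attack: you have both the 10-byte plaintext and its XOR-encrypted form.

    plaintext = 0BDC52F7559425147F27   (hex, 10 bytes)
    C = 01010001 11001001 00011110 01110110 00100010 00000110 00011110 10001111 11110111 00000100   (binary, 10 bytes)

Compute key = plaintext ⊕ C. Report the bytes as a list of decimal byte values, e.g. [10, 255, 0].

[90, 21, 76, 129, 119, 146, 59, 155, 136, 35]

Since C = plaintext ⊕ key, XORing both sides with plaintext gives key = plaintext ⊕ C.
byte 0: 0b XOR 51 = 5a
byte 1: dc XOR c9 = 15
byte 2: 52 XOR 1e = 4c
byte 3: f7 XOR 76 = 81
byte 4: 55 XOR 22 = 77
byte 5: 94 XOR 06 = 92
byte 6: 25 XOR 1e = 3b
byte 7: 14 XOR 8f = 9b
byte 8: 7f XOR f7 = 88
byte 9: 27 XOR 04 = 23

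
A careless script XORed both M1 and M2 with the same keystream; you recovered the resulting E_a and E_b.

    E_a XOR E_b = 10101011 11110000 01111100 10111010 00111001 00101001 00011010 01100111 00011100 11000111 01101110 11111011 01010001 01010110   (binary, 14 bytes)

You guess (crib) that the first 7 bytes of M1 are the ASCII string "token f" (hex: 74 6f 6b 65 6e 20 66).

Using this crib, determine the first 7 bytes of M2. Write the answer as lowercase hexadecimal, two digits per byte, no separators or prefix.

df9f17df57097c

Since E_a ⊕ E_b = M1 ⊕ M2, XORing with the guessed M1 bytes yields the corresponding M2 bytes: M2 = (E_a ⊕ E_b) ⊕ M1.
ab ^ 74 = df
f0 ^ 6f = 9f
7c ^ 6b = 17
ba ^ 65 = df
39 ^ 6e = 57
29 ^ 20 = 09
1a ^ 66 = 7c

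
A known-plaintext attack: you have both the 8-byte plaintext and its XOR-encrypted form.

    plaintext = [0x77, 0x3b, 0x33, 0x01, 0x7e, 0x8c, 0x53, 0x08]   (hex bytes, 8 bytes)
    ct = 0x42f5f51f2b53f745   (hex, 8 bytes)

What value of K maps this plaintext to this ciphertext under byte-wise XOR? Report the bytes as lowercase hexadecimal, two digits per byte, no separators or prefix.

Since ct = plaintext ⊕ K, XORing both sides with plaintext gives K = plaintext ⊕ ct.
77 ^ 42 = 35
3b ^ f5 = ce
33 ^ f5 = c6
01 ^ 1f = 1e
7e ^ 2b = 55
8c ^ 53 = df
53 ^ f7 = a4
08 ^ 45 = 4d

35cec61e55dfa44d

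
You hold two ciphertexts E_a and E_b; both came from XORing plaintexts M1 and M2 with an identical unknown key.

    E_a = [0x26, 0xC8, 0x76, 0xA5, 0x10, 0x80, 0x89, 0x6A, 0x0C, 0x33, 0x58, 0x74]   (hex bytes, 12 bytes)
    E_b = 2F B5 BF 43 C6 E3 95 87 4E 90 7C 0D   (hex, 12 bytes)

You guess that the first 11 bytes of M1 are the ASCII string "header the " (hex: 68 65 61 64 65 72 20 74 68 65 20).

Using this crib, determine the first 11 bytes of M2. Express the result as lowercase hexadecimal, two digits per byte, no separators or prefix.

6118a882b3113c992ac604

First, E_a ⊕ E_b = (M1 ⊕ K) ⊕ (M2 ⊕ K) = M1 ⊕ M2, so the key drops out. Then M2 = (M1 ⊕ M2) ⊕ M1 over the first 11 bytes.
byte 0: (26 ⊕ 2f) ⊕ 68 = 09 ⊕ 68 = 61
byte 1: (c8 ⊕ b5) ⊕ 65 = 7d ⊕ 65 = 18
byte 2: (76 ⊕ bf) ⊕ 61 = c9 ⊕ 61 = a8
byte 3: (a5 ⊕ 43) ⊕ 64 = e6 ⊕ 64 = 82
byte 4: (10 ⊕ c6) ⊕ 65 = d6 ⊕ 65 = b3
byte 5: (80 ⊕ e3) ⊕ 72 = 63 ⊕ 72 = 11
byte 6: (89 ⊕ 95) ⊕ 20 = 1c ⊕ 20 = 3c
byte 7: (6a ⊕ 87) ⊕ 74 = ed ⊕ 74 = 99
byte 8: (0c ⊕ 4e) ⊕ 68 = 42 ⊕ 68 = 2a
byte 9: (33 ⊕ 90) ⊕ 65 = a3 ⊕ 65 = c6
byte 10: (58 ⊕ 7c) ⊕ 20 = 24 ⊕ 20 = 04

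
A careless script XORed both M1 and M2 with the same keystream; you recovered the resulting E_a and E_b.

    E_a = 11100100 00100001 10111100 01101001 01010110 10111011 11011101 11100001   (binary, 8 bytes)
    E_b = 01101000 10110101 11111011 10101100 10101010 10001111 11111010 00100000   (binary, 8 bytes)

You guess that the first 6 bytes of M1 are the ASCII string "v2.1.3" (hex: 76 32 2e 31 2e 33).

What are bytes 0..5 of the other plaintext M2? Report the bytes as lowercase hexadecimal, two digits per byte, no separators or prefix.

First, E_a ⊕ E_b = (M1 ⊕ K) ⊕ (M2 ⊕ K) = M1 ⊕ M2, so the key drops out. Then M2 = (M1 ⊕ M2) ⊕ M1 over the first 6 bytes.
byte 0: (e4 ⊕ 68) ⊕ 76 = 8c ⊕ 76 = fa
byte 1: (21 ⊕ b5) ⊕ 32 = 94 ⊕ 32 = a6
byte 2: (bc ⊕ fb) ⊕ 2e = 47 ⊕ 2e = 69
byte 3: (69 ⊕ ac) ⊕ 31 = c5 ⊕ 31 = f4
byte 4: (56 ⊕ aa) ⊕ 2e = fc ⊕ 2e = d2
byte 5: (bb ⊕ 8f) ⊕ 33 = 34 ⊕ 33 = 07

faa669f4d207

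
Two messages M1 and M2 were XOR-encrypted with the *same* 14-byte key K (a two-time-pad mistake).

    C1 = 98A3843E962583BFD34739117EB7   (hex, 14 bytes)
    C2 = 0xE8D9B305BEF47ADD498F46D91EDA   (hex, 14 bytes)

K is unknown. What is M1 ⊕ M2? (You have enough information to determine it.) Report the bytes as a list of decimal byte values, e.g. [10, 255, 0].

[112, 122, 55, 59, 40, 209, 249, 98, 154, 200, 127, 200, 96, 109]

C1 ⊕ C2 = (M1 ⊕ K) ⊕ (M2 ⊕ K) = M1 ⊕ M2 — the shared key cancels under XOR.
byte 0: 98 ⊕ e8 = 70
byte 1: a3 ⊕ d9 = 7a
byte 2: 84 ⊕ b3 = 37
byte 3: 3e ⊕ 05 = 3b
byte 4: 96 ⊕ be = 28
byte 5: 25 ⊕ f4 = d1
byte 6: 83 ⊕ 7a = f9
byte 7: bf ⊕ dd = 62
byte 8: d3 ⊕ 49 = 9a
byte 9: 47 ⊕ 8f = c8
byte 10: 39 ⊕ 46 = 7f
byte 11: 11 ⊕ d9 = c8
byte 12: 7e ⊕ 1e = 60
byte 13: b7 ⊕ da = 6d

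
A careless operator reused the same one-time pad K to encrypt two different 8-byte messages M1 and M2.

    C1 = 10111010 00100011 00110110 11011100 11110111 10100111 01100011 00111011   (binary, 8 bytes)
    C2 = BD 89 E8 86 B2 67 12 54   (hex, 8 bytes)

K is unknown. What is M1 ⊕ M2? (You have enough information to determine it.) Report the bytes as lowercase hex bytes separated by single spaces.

07 aa de 5a 45 c0 71 6f

C1 ⊕ C2 = (M1 ⊕ K) ⊕ (M2 ⊕ K) = M1 ⊕ M2 — the shared key cancels under XOR.
ba ^ bd = 07
23 ^ 89 = aa
36 ^ e8 = de
dc ^ 86 = 5a
f7 ^ b2 = 45
a7 ^ 67 = c0
63 ^ 12 = 71
3b ^ 54 = 6f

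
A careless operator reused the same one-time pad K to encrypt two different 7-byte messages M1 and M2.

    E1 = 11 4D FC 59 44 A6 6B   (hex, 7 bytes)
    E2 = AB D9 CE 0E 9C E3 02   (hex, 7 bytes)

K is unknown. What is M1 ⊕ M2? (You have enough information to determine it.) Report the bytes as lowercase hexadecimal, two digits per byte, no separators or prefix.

ba943257d84569

E1 ⊕ E2 = (M1 ⊕ K) ⊕ (M2 ⊕ K) = M1 ⊕ M2 — the shared key cancels under XOR.
byte 0: 11 xor ab = ba
byte 1: 4d xor d9 = 94
byte 2: fc xor ce = 32
byte 3: 59 xor 0e = 57
byte 4: 44 xor 9c = d8
byte 5: a6 xor e3 = 45
byte 6: 6b xor 02 = 69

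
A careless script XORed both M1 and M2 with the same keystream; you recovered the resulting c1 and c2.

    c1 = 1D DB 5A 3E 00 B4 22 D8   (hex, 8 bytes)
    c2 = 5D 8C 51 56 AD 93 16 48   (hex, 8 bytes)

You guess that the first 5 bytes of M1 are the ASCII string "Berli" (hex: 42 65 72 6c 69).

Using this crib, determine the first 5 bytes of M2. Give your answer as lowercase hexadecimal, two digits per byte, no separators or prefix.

02327904c4

First, c1 ⊕ c2 = (M1 ⊕ K) ⊕ (M2 ⊕ K) = M1 ⊕ M2, so the key drops out. Then M2 = (M1 ⊕ M2) ⊕ M1 over the first 5 bytes.
byte 0: (1d ⊕ 5d) ⊕ 42 = 40 ⊕ 42 = 02
byte 1: (db ⊕ 8c) ⊕ 65 = 57 ⊕ 65 = 32
byte 2: (5a ⊕ 51) ⊕ 72 = 0b ⊕ 72 = 79
byte 3: (3e ⊕ 56) ⊕ 6c = 68 ⊕ 6c = 04
byte 4: (00 ⊕ ad) ⊕ 69 = ad ⊕ 69 = c4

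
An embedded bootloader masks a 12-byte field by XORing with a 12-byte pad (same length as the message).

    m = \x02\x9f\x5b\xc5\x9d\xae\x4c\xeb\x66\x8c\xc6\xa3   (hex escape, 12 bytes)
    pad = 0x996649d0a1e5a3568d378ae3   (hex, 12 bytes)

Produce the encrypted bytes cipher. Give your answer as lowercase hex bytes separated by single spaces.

XOR is its own inverse, so applying the key byte-wise gives the result directly.
  2 xor 153 = 155
159 xor 102 = 249
 91 xor  73 =  18
197 xor 208 =  21
157 xor 161 =  60
174 xor 229 =  75
 76 xor 163 = 239
235 xor  86 = 189
102 xor 141 = 235
140 xor  55 = 187
198 xor 138 =  76
163 xor 227 =  64

9b f9 12 15 3c 4b ef bd eb bb 4c 40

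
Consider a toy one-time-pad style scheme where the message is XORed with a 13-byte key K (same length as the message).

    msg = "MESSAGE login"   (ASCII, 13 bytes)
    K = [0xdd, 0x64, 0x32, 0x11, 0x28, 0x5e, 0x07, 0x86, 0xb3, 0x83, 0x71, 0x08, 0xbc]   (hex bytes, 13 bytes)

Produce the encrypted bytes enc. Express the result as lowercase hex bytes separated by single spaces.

90 21 61 42 69 19 42 a6 df ec 16 61 d2

4d xor dd = 90
45 xor 64 = 21
53 xor 32 = 61
53 xor 11 = 42
41 xor 28 = 69
47 xor 5e = 19
45 xor 07 = 42
20 xor 86 = a6
6c xor b3 = df
6f xor 83 = ec
67 xor 71 = 16
69 xor 08 = 61
6e xor bc = d2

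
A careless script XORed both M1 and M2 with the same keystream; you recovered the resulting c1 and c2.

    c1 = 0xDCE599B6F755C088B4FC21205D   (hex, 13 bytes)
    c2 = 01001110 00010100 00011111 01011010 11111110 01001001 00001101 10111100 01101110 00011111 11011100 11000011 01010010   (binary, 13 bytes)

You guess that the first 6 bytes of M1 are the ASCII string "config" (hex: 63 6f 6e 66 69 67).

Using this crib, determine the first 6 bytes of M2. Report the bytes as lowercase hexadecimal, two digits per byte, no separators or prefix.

f19ee88a607b

First, c1 ⊕ c2 = (M1 ⊕ K) ⊕ (M2 ⊕ K) = M1 ⊕ M2, so the key drops out. Then M2 = (M1 ⊕ M2) ⊕ M1 over the first 6 bytes.
byte 0: (dc XOR 4e) XOR 63 = 92 XOR 63 = f1
byte 1: (e5 XOR 14) XOR 6f = f1 XOR 6f = 9e
byte 2: (99 XOR 1f) XOR 6e = 86 XOR 6e = e8
byte 3: (b6 XOR 5a) XOR 66 = ec XOR 66 = 8a
byte 4: (f7 XOR fe) XOR 69 = 09 XOR 69 = 60
byte 5: (55 XOR 49) XOR 67 = 1c XOR 67 = 7b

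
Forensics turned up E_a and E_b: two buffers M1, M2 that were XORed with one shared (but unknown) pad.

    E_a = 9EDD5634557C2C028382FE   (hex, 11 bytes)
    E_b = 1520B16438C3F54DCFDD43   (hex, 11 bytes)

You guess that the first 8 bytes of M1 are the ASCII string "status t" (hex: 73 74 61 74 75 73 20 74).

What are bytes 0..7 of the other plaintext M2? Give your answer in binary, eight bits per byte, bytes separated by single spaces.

First, E_a ⊕ E_b = (M1 ⊕ K) ⊕ (M2 ⊕ K) = M1 ⊕ M2, so the key drops out. Then M2 = (M1 ⊕ M2) ⊕ M1 over the first 8 bytes.
byte 0: (9e xor 15) xor 73 = 8b xor 73 = f8
byte 1: (dd xor 20) xor 74 = fd xor 74 = 89
byte 2: (56 xor b1) xor 61 = e7 xor 61 = 86
byte 3: (34 xor 64) xor 74 = 50 xor 74 = 24
byte 4: (55 xor 38) xor 75 = 6d xor 75 = 18
byte 5: (7c xor c3) xor 73 = bf xor 73 = cc
byte 6: (2c xor f5) xor 20 = d9 xor 20 = f9
byte 7: (02 xor 4d) xor 74 = 4f xor 74 = 3b

11111000 10001001 10000110 00100100 00011000 11001100 11111001 00111011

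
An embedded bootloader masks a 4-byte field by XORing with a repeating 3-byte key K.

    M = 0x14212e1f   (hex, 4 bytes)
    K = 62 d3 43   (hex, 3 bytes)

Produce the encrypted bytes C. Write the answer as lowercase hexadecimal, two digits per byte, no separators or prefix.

76f26d7d

The 3-byte key repeats, so the effective keystream is 62 d3 43 62.
byte 0: 14 ⊕ 62 = 76
byte 1: 21 ⊕ d3 = f2
byte 2: 2e ⊕ 43 = 6d
byte 3: 1f ⊕ 62 = 7d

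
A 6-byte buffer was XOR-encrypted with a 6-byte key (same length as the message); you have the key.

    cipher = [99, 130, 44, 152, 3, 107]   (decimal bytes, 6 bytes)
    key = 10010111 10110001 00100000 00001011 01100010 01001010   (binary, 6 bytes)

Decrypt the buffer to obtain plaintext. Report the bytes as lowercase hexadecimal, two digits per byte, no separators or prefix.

f4330c936121

byte 0:  99 XOR 151 = 244
byte 1: 130 XOR 177 =  51
byte 2:  44 XOR  32 =  12
byte 3: 152 XOR  11 = 147
byte 4:   3 XOR  98 =  97
byte 5: 107 XOR  74 =  33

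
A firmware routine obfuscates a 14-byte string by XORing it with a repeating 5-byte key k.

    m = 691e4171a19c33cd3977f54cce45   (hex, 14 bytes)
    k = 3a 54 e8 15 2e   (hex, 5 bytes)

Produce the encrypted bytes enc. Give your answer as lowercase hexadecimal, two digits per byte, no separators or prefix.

534aa9648fa667252c59cf182650

The 5-byte key repeats, so the effective keystream is 3a 54 e8 15 2e 3a 54 e8 15 2e 3a 54 e8 15.
byte 0: 69 ⊕ 3a = 53
byte 1: 1e ⊕ 54 = 4a
byte 2: 41 ⊕ e8 = a9
byte 3: 71 ⊕ 15 = 64
byte 4: a1 ⊕ 2e = 8f
byte 5: 9c ⊕ 3a = a6
byte 6: 33 ⊕ 54 = 67
byte 7: cd ⊕ e8 = 25
byte 8: 39 ⊕ 15 = 2c
byte 9: 77 ⊕ 2e = 59
byte 10: f5 ⊕ 3a = cf
byte 11: 4c ⊕ 54 = 18
byte 12: ce ⊕ e8 = 26
byte 13: 45 ⊕ 15 = 50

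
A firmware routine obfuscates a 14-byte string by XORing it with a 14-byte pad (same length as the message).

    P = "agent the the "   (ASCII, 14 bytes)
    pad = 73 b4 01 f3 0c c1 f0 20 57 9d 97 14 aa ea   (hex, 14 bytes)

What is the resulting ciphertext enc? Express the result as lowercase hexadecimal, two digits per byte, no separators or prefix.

 97 ^ 115 =  18
103 ^ 180 = 211
101 ^   1 = 100
110 ^ 243 = 157
116 ^  12 = 120
 32 ^ 193 = 225
116 ^ 240 = 132
104 ^  32 =  72
101 ^  87 =  50
 32 ^ 157 = 189
116 ^ 151 = 227
104 ^  20 = 124
101 ^ 170 = 207
 32 ^ 234 = 202

12d3649d78e1844832bde37ccfca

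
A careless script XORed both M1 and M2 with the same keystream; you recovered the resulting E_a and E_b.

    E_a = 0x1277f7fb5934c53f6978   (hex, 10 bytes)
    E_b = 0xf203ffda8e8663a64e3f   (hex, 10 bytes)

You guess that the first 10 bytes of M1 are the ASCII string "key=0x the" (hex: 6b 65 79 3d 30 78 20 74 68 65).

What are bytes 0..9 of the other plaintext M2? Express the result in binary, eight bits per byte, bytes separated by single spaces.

10001011 00010001 01110001 00011100 11100111 11001010 10000110 11101101 01001111 00100010

First, E_a ⊕ E_b = (M1 ⊕ K) ⊕ (M2 ⊕ K) = M1 ⊕ M2, so the key drops out. Then M2 = (M1 ⊕ M2) ⊕ M1 over the first 10 bytes.
byte 0: (12 XOR f2) XOR 6b = e0 XOR 6b = 8b
byte 1: (77 XOR 03) XOR 65 = 74 XOR 65 = 11
byte 2: (f7 XOR ff) XOR 79 = 08 XOR 79 = 71
byte 3: (fb XOR da) XOR 3d = 21 XOR 3d = 1c
byte 4: (59 XOR 8e) XOR 30 = d7 XOR 30 = e7
byte 5: (34 XOR 86) XOR 78 = b2 XOR 78 = ca
byte 6: (c5 XOR 63) XOR 20 = a6 XOR 20 = 86
byte 7: (3f XOR a6) XOR 74 = 99 XOR 74 = ed
byte 8: (69 XOR 4e) XOR 68 = 27 XOR 68 = 4f
byte 9: (78 XOR 3f) XOR 65 = 47 XOR 65 = 22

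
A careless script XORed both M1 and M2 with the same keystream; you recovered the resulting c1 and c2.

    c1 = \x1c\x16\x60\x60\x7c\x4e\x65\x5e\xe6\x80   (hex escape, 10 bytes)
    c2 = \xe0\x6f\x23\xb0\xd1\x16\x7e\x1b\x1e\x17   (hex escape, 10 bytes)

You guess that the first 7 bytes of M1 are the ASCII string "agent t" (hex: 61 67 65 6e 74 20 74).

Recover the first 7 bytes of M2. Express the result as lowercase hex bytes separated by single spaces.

9d 1e 26 be d9 78 6f

First, c1 ⊕ c2 = (M1 ⊕ K) ⊕ (M2 ⊕ K) = M1 ⊕ M2, so the key drops out. Then M2 = (M1 ⊕ M2) ⊕ M1 over the first 7 bytes.
byte 0: (1c ⊕ e0) ⊕ 61 = fc ⊕ 61 = 9d
byte 1: (16 ⊕ 6f) ⊕ 67 = 79 ⊕ 67 = 1e
byte 2: (60 ⊕ 23) ⊕ 65 = 43 ⊕ 65 = 26
byte 3: (60 ⊕ b0) ⊕ 6e = d0 ⊕ 6e = be
byte 4: (7c ⊕ d1) ⊕ 74 = ad ⊕ 74 = d9
byte 5: (4e ⊕ 16) ⊕ 20 = 58 ⊕ 20 = 78
byte 6: (65 ⊕ 7e) ⊕ 74 = 1b ⊕ 74 = 6f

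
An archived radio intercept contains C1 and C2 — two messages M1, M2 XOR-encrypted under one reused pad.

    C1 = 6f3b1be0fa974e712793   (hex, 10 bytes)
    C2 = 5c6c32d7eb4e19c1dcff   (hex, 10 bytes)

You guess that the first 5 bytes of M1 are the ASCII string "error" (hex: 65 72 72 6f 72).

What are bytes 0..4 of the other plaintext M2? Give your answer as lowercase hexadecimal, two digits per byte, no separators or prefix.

56255b5863

First, C1 ⊕ C2 = (M1 ⊕ K) ⊕ (M2 ⊕ K) = M1 ⊕ M2, so the key drops out. Then M2 = (M1 ⊕ M2) ⊕ M1 over the first 5 bytes.
byte 0: (6f XOR 5c) XOR 65 = 33 XOR 65 = 56
byte 1: (3b XOR 6c) XOR 72 = 57 XOR 72 = 25
byte 2: (1b XOR 32) XOR 72 = 29 XOR 72 = 5b
byte 3: (e0 XOR d7) XOR 6f = 37 XOR 6f = 58
byte 4: (fa XOR eb) XOR 72 = 11 XOR 72 = 63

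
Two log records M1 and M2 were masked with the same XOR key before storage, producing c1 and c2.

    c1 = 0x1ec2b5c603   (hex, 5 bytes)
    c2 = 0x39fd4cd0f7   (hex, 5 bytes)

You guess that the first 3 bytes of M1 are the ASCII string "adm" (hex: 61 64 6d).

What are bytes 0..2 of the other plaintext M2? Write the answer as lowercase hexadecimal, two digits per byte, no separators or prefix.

465b94

First, c1 ⊕ c2 = (M1 ⊕ K) ⊕ (M2 ⊕ K) = M1 ⊕ M2, so the key drops out. Then M2 = (M1 ⊕ M2) ⊕ M1 over the first 3 bytes.
byte 0: (1e xor 39) xor 61 = 27 xor 61 = 46
byte 1: (c2 xor fd) xor 64 = 3f xor 64 = 5b
byte 2: (b5 xor 4c) xor 6d = f9 xor 6d = 94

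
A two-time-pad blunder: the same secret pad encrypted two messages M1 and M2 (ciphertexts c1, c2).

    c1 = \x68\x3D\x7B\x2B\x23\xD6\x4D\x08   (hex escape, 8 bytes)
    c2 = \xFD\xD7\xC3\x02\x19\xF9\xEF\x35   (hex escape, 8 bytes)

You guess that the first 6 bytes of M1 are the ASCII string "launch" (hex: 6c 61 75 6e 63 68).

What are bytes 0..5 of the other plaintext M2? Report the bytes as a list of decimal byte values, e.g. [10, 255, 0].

[249, 139, 205, 71, 89, 71]

First, c1 ⊕ c2 = (M1 ⊕ K) ⊕ (M2 ⊕ K) = M1 ⊕ M2, so the key drops out. Then M2 = (M1 ⊕ M2) ⊕ M1 over the first 6 bytes.
byte 0: (68 xor fd) xor 6c = 95 xor 6c = f9
byte 1: (3d xor d7) xor 61 = ea xor 61 = 8b
byte 2: (7b xor c3) xor 75 = b8 xor 75 = cd
byte 3: (2b xor 02) xor 6e = 29 xor 6e = 47
byte 4: (23 xor 19) xor 63 = 3a xor 63 = 59
byte 5: (d6 xor f9) xor 68 = 2f xor 68 = 47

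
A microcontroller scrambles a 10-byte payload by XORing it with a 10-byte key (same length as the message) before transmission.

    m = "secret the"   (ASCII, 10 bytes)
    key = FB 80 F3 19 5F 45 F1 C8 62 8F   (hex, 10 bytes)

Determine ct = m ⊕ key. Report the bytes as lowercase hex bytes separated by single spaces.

XOR is its own inverse, so applying the key byte-wise gives the result directly.
115 xor 251 = 136
101 xor 128 = 229
 99 xor 243 = 144
114 xor  25 = 107
101 xor  95 =  58
116 xor  69 =  49
 32 xor 241 = 209
116 xor 200 = 188
104 xor  98 =  10
101 xor 143 = 234

88 e5 90 6b 3a 31 d1 bc 0a ea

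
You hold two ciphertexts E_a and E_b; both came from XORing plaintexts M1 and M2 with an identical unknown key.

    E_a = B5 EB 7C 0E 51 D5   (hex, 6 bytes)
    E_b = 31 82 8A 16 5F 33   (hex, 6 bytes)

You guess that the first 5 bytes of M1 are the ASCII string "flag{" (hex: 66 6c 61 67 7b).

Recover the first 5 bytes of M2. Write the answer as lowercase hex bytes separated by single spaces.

e2 05 97 7f 75

First, E_a ⊕ E_b = (M1 ⊕ K) ⊕ (M2 ⊕ K) = M1 ⊕ M2, so the key drops out. Then M2 = (M1 ⊕ M2) ⊕ M1 over the first 5 bytes.
byte 0: (b5 ⊕ 31) ⊕ 66 = 84 ⊕ 66 = e2
byte 1: (eb ⊕ 82) ⊕ 6c = 69 ⊕ 6c = 05
byte 2: (7c ⊕ 8a) ⊕ 61 = f6 ⊕ 61 = 97
byte 3: (0e ⊕ 16) ⊕ 67 = 18 ⊕ 67 = 7f
byte 4: (51 ⊕ 5f) ⊕ 7b = 0e ⊕ 7b = 75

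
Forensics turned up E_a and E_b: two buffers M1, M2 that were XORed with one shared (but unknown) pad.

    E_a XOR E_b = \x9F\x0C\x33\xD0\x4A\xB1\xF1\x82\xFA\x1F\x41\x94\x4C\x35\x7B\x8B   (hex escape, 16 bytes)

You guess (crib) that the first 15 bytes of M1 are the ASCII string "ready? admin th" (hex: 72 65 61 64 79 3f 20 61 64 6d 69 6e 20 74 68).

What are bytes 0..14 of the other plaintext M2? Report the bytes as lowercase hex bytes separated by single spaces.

Since E_a ⊕ E_b = M1 ⊕ M2, XORing with the guessed M1 bytes yields the corresponding M2 bytes: M2 = (E_a ⊕ E_b) ⊕ M1.
byte 0: 159 XOR 114 = 237
byte 1:  12 XOR 101 = 105
byte 2:  51 XOR  97 =  82
byte 3: 208 XOR 100 = 180
byte 4:  74 XOR 121 =  51
byte 5: 177 XOR  63 = 142
byte 6: 241 XOR  32 = 209
byte 7: 130 XOR  97 = 227
byte 8: 250 XOR 100 = 158
byte 9:  31 XOR 109 = 114
byte 10:  65 XOR 105 =  40
byte 11: 148 XOR 110 = 250
byte 12:  76 XOR  32 = 108
byte 13:  53 XOR 116 =  65
byte 14: 123 XOR 104 =  19

ed 69 52 b4 33 8e d1 e3 9e 72 28 fa 6c 41 13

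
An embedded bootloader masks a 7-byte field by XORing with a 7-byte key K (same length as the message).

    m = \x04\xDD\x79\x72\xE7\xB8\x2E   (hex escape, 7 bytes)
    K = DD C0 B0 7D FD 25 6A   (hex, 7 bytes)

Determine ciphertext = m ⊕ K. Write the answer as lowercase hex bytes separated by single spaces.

d9 1d c9 0f 1a 9d 44

XOR is its own inverse, so applying the key byte-wise gives the result directly.
04 ⊕ dd = d9
dd ⊕ c0 = 1d
79 ⊕ b0 = c9
72 ⊕ 7d = 0f
e7 ⊕ fd = 1a
b8 ⊕ 25 = 9d
2e ⊕ 6a = 44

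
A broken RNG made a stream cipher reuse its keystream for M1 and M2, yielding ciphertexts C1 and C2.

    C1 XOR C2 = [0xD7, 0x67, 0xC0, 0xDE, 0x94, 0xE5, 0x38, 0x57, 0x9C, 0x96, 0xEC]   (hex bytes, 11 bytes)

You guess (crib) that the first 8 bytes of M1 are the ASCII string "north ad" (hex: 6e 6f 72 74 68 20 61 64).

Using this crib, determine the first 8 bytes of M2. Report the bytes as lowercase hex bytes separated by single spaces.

Since C1 ⊕ C2 = M1 ⊕ M2, XORing with the guessed M1 bytes yields the corresponding M2 bytes: M2 = (C1 ⊕ C2) ⊕ M1.
byte 0: d7 ⊕ 6e = b9
byte 1: 67 ⊕ 6f = 08
byte 2: c0 ⊕ 72 = b2
byte 3: de ⊕ 74 = aa
byte 4: 94 ⊕ 68 = fc
byte 5: e5 ⊕ 20 = c5
byte 6: 38 ⊕ 61 = 59
byte 7: 57 ⊕ 64 = 33

b9 08 b2 aa fc c5 59 33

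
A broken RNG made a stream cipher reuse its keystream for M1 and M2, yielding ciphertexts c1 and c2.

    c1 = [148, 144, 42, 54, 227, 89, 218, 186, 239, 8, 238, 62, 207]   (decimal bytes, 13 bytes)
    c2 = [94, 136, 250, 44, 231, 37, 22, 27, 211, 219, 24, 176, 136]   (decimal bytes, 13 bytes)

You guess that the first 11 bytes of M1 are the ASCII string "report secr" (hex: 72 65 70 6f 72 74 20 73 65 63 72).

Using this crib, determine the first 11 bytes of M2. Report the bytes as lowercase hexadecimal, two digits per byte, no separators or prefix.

First, c1 ⊕ c2 = (M1 ⊕ K) ⊕ (M2 ⊕ K) = M1 ⊕ M2, so the key drops out. Then M2 = (M1 ⊕ M2) ⊕ M1 over the first 11 bytes.
byte 0: (94 xor 5e) xor 72 = ca xor 72 = b8
byte 1: (90 xor 88) xor 65 = 18 xor 65 = 7d
byte 2: (2a xor fa) xor 70 = d0 xor 70 = a0
byte 3: (36 xor 2c) xor 6f = 1a xor 6f = 75
byte 4: (e3 xor e7) xor 72 = 04 xor 72 = 76
byte 5: (59 xor 25) xor 74 = 7c xor 74 = 08
byte 6: (da xor 16) xor 20 = cc xor 20 = ec
byte 7: (ba xor 1b) xor 73 = a1 xor 73 = d2
byte 8: (ef xor d3) xor 65 = 3c xor 65 = 59
byte 9: (08 xor db) xor 63 = d3 xor 63 = b0
byte 10: (ee xor 18) xor 72 = f6 xor 72 = 84

b87da0757608ecd259b084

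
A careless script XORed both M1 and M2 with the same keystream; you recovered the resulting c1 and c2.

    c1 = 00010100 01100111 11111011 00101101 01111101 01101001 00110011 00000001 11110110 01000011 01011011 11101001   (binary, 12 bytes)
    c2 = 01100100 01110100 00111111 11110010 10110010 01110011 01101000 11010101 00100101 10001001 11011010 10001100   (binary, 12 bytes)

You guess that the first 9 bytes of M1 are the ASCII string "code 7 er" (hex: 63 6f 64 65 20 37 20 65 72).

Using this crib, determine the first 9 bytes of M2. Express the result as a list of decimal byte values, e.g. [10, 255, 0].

[19, 124, 160, 186, 239, 45, 123, 177, 161]

First, c1 ⊕ c2 = (M1 ⊕ K) ⊕ (M2 ⊕ K) = M1 ⊕ M2, so the key drops out. Then M2 = (M1 ⊕ M2) ⊕ M1 over the first 9 bytes.
byte 0: (14 xor 64) xor 63 = 70 xor 63 = 13
byte 1: (67 xor 74) xor 6f = 13 xor 6f = 7c
byte 2: (fb xor 3f) xor 64 = c4 xor 64 = a0
byte 3: (2d xor f2) xor 65 = df xor 65 = ba
byte 4: (7d xor b2) xor 20 = cf xor 20 = ef
byte 5: (69 xor 73) xor 37 = 1a xor 37 = 2d
byte 6: (33 xor 68) xor 20 = 5b xor 20 = 7b
byte 7: (01 xor d5) xor 65 = d4 xor 65 = b1
byte 8: (f6 xor 25) xor 72 = d3 xor 72 = a1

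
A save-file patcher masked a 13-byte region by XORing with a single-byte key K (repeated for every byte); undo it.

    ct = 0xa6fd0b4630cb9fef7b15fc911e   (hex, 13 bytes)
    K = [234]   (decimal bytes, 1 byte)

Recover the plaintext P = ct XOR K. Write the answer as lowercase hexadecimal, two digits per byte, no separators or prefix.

The 1-byte key repeats, so the effective keystream is ea ea ea ea ea ea ea ea ea ea ea ea ea.
byte 0: a6 ⊕ ea = 4c
byte 1: fd ⊕ ea = 17
byte 2: 0b ⊕ ea = e1
byte 3: 46 ⊕ ea = ac
byte 4: 30 ⊕ ea = da
byte 5: cb ⊕ ea = 21
byte 6: 9f ⊕ ea = 75
byte 7: ef ⊕ ea = 05
byte 8: 7b ⊕ ea = 91
byte 9: 15 ⊕ ea = ff
byte 10: fc ⊕ ea = 16
byte 11: 91 ⊕ ea = 7b
byte 12: 1e ⊕ ea = f4

4c17e1acda21750591ff167bf4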